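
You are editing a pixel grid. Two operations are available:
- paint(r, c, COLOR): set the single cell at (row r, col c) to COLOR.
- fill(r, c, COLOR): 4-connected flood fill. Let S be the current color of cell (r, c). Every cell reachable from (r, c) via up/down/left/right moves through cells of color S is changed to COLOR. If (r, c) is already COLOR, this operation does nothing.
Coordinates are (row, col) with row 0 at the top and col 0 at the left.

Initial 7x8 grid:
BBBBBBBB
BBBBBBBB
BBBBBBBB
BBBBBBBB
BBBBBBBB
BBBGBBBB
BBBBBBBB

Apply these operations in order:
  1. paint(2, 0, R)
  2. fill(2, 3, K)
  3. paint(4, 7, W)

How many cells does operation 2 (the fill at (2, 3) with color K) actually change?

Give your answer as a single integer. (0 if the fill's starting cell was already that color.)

After op 1 paint(2,0,R):
BBBBBBBB
BBBBBBBB
RBBBBBBB
BBBBBBBB
BBBBBBBB
BBBGBBBB
BBBBBBBB
After op 2 fill(2,3,K) [54 cells changed]:
KKKKKKKK
KKKKKKKK
RKKKKKKK
KKKKKKKK
KKKKKKKK
KKKGKKKK
KKKKKKKK

Answer: 54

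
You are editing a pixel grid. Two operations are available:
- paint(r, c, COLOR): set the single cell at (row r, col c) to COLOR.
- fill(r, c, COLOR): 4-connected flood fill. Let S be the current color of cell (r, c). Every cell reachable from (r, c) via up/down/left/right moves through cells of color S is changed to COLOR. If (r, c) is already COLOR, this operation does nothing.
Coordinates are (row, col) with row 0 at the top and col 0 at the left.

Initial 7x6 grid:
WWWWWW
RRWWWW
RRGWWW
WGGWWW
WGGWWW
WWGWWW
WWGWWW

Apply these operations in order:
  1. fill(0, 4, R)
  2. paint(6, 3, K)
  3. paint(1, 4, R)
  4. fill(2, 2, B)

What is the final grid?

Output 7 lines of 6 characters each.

Answer: RRRRRR
RRRRRR
RRBRRR
WBBRRR
WBBRRR
WWBRRR
WWBKRR

Derivation:
After op 1 fill(0,4,R) [25 cells changed]:
RRRRRR
RRRRRR
RRGRRR
WGGRRR
WGGRRR
WWGRRR
WWGRRR
After op 2 paint(6,3,K):
RRRRRR
RRRRRR
RRGRRR
WGGRRR
WGGRRR
WWGRRR
WWGKRR
After op 3 paint(1,4,R):
RRRRRR
RRRRRR
RRGRRR
WGGRRR
WGGRRR
WWGRRR
WWGKRR
After op 4 fill(2,2,B) [7 cells changed]:
RRRRRR
RRRRRR
RRBRRR
WBBRRR
WBBRRR
WWBRRR
WWBKRR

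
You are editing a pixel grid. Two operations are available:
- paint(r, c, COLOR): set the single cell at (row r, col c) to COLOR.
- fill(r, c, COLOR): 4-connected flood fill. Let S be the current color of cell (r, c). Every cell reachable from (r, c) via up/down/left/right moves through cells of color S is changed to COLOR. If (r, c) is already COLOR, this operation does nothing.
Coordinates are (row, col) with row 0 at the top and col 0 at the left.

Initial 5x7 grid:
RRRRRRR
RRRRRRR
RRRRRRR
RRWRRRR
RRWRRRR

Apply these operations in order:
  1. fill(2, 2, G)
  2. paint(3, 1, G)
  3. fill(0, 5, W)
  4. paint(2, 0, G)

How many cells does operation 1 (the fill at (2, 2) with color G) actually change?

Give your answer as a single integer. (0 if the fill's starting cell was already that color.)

Answer: 33

Derivation:
After op 1 fill(2,2,G) [33 cells changed]:
GGGGGGG
GGGGGGG
GGGGGGG
GGWGGGG
GGWGGGG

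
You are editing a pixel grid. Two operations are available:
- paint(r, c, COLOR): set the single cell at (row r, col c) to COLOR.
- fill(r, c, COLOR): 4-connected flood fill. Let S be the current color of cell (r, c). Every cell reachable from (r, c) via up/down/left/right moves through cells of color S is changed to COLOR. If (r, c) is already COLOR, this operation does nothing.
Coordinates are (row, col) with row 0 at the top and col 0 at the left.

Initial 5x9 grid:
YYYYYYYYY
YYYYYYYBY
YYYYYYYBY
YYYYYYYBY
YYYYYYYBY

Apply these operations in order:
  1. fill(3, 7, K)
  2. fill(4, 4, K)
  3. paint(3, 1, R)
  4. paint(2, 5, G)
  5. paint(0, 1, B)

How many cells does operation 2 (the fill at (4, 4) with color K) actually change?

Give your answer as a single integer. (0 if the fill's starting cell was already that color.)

After op 1 fill(3,7,K) [4 cells changed]:
YYYYYYYYY
YYYYYYYKY
YYYYYYYKY
YYYYYYYKY
YYYYYYYKY
After op 2 fill(4,4,K) [41 cells changed]:
KKKKKKKKK
KKKKKKKKK
KKKKKKKKK
KKKKKKKKK
KKKKKKKKK

Answer: 41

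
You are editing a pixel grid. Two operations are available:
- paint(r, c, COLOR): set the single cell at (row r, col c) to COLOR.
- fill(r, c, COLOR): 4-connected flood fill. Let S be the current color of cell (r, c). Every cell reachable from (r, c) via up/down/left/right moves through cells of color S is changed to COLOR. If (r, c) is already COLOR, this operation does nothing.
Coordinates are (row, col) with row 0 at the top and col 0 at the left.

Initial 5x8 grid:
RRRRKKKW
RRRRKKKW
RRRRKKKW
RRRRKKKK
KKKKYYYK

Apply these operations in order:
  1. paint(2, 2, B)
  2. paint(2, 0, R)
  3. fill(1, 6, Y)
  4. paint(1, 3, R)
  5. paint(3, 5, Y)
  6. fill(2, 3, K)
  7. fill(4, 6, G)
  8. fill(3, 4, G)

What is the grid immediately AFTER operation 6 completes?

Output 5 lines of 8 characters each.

Answer: KKKKYYYW
KKKKYYYW
KKBKYYYW
KKKKYYYY
KKKKYYYY

Derivation:
After op 1 paint(2,2,B):
RRRRKKKW
RRRRKKKW
RRBRKKKW
RRRRKKKK
KKKKYYYK
After op 2 paint(2,0,R):
RRRRKKKW
RRRRKKKW
RRBRKKKW
RRRRKKKK
KKKKYYYK
After op 3 fill(1,6,Y) [14 cells changed]:
RRRRYYYW
RRRRYYYW
RRBRYYYW
RRRRYYYY
KKKKYYYY
After op 4 paint(1,3,R):
RRRRYYYW
RRRRYYYW
RRBRYYYW
RRRRYYYY
KKKKYYYY
After op 5 paint(3,5,Y):
RRRRYYYW
RRRRYYYW
RRBRYYYW
RRRRYYYY
KKKKYYYY
After op 6 fill(2,3,K) [15 cells changed]:
KKKKYYYW
KKKKYYYW
KKBKYYYW
KKKKYYYY
KKKKYYYY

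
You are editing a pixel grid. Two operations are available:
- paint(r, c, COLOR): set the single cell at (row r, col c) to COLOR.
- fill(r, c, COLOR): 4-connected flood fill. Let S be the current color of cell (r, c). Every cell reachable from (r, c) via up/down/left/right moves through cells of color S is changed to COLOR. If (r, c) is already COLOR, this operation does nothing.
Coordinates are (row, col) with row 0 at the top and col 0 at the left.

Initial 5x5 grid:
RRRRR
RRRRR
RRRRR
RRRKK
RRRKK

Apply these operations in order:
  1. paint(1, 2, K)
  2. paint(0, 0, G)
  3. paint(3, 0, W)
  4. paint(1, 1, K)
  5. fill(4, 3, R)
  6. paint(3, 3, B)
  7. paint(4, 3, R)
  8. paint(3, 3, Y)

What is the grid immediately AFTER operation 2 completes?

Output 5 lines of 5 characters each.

Answer: GRRRR
RRKRR
RRRRR
RRRKK
RRRKK

Derivation:
After op 1 paint(1,2,K):
RRRRR
RRKRR
RRRRR
RRRKK
RRRKK
After op 2 paint(0,0,G):
GRRRR
RRKRR
RRRRR
RRRKK
RRRKK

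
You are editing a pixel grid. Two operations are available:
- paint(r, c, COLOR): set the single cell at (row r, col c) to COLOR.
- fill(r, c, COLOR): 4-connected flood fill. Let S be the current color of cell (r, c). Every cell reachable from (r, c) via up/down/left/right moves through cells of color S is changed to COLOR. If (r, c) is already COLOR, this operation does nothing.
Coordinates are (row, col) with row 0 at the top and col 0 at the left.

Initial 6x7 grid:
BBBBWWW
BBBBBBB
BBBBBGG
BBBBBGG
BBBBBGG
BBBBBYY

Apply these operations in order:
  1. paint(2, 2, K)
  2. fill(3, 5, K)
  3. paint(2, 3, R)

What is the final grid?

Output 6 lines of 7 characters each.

Answer: BBBBWWW
BBBBBBB
BBKRBKK
BBBBBKK
BBBBBKK
BBBBBYY

Derivation:
After op 1 paint(2,2,K):
BBBBWWW
BBBBBBB
BBKBBGG
BBBBBGG
BBBBBGG
BBBBBYY
After op 2 fill(3,5,K) [6 cells changed]:
BBBBWWW
BBBBBBB
BBKBBKK
BBBBBKK
BBBBBKK
BBBBBYY
After op 3 paint(2,3,R):
BBBBWWW
BBBBBBB
BBKRBKK
BBBBBKK
BBBBBKK
BBBBBYY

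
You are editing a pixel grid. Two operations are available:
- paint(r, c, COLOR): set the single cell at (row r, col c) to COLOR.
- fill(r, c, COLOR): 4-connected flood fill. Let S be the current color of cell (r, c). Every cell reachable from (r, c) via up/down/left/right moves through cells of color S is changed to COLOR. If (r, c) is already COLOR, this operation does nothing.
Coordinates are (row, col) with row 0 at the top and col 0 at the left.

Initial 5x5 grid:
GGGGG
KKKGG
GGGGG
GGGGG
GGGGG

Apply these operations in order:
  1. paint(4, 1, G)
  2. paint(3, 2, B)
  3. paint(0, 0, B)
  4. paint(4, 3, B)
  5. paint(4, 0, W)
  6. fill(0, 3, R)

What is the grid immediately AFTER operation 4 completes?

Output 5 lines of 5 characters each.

After op 1 paint(4,1,G):
GGGGG
KKKGG
GGGGG
GGGGG
GGGGG
After op 2 paint(3,2,B):
GGGGG
KKKGG
GGGGG
GGBGG
GGGGG
After op 3 paint(0,0,B):
BGGGG
KKKGG
GGGGG
GGBGG
GGGGG
After op 4 paint(4,3,B):
BGGGG
KKKGG
GGGGG
GGBGG
GGGBG

Answer: BGGGG
KKKGG
GGGGG
GGBGG
GGGBG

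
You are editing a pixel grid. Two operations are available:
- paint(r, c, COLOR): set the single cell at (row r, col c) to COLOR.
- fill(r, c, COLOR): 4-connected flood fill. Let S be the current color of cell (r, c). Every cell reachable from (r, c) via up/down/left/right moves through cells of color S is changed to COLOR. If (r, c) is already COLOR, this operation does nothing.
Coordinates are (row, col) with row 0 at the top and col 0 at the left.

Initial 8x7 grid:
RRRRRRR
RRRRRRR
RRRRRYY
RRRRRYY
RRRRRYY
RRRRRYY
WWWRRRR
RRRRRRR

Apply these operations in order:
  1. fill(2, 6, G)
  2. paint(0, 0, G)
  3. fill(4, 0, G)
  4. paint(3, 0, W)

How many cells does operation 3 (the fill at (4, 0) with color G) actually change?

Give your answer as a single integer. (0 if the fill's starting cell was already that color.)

After op 1 fill(2,6,G) [8 cells changed]:
RRRRRRR
RRRRRRR
RRRRRGG
RRRRRGG
RRRRRGG
RRRRRGG
WWWRRRR
RRRRRRR
After op 2 paint(0,0,G):
GRRRRRR
RRRRRRR
RRRRRGG
RRRRRGG
RRRRRGG
RRRRRGG
WWWRRRR
RRRRRRR
After op 3 fill(4,0,G) [44 cells changed]:
GGGGGGG
GGGGGGG
GGGGGGG
GGGGGGG
GGGGGGG
GGGGGGG
WWWGGGG
GGGGGGG

Answer: 44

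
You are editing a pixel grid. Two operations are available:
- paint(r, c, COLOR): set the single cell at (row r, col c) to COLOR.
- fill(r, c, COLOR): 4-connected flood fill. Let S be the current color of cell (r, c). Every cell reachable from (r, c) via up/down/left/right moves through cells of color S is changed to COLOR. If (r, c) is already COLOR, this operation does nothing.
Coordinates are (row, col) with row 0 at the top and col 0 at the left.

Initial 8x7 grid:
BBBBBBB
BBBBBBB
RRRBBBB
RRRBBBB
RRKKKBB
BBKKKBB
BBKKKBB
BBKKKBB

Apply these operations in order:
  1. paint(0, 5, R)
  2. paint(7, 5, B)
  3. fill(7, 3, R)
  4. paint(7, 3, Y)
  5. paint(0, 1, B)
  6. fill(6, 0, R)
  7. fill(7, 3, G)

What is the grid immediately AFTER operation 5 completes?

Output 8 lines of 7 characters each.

Answer: BBBBBRB
BBBBBBB
RRRBBBB
RRRBBBB
RRRRRBB
BBRRRBB
BBRRRBB
BBRYRBB

Derivation:
After op 1 paint(0,5,R):
BBBBBRB
BBBBBBB
RRRBBBB
RRRBBBB
RRKKKBB
BBKKKBB
BBKKKBB
BBKKKBB
After op 2 paint(7,5,B):
BBBBBRB
BBBBBBB
RRRBBBB
RRRBBBB
RRKKKBB
BBKKKBB
BBKKKBB
BBKKKBB
After op 3 fill(7,3,R) [12 cells changed]:
BBBBBRB
BBBBBBB
RRRBBBB
RRRBBBB
RRRRRBB
BBRRRBB
BBRRRBB
BBRRRBB
After op 4 paint(7,3,Y):
BBBBBRB
BBBBBBB
RRRBBBB
RRRBBBB
RRRRRBB
BBRRRBB
BBRRRBB
BBRYRBB
After op 5 paint(0,1,B):
BBBBBRB
BBBBBBB
RRRBBBB
RRRBBBB
RRRRRBB
BBRRRBB
BBRRRBB
BBRYRBB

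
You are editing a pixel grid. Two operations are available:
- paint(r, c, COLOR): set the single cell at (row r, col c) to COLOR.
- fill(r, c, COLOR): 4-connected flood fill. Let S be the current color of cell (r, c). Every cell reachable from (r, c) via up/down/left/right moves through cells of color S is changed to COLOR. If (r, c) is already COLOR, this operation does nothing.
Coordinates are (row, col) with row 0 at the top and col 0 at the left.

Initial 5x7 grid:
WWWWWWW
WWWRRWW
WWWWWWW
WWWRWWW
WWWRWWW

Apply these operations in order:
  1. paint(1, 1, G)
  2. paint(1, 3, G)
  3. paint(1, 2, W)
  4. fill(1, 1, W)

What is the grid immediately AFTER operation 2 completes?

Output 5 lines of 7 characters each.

Answer: WWWWWWW
WGWGRWW
WWWWWWW
WWWRWWW
WWWRWWW

Derivation:
After op 1 paint(1,1,G):
WWWWWWW
WGWRRWW
WWWWWWW
WWWRWWW
WWWRWWW
After op 2 paint(1,3,G):
WWWWWWW
WGWGRWW
WWWWWWW
WWWRWWW
WWWRWWW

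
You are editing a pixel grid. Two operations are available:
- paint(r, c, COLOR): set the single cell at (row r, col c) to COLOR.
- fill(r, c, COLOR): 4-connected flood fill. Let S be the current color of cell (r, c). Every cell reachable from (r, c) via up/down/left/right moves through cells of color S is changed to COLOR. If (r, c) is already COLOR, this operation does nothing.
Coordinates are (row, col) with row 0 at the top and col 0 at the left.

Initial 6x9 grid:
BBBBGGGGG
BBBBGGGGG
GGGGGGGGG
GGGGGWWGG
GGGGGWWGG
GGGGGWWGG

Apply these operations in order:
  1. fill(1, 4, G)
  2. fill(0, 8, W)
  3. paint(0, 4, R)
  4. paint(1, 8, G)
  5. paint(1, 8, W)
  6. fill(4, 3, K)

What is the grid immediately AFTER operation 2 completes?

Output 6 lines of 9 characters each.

After op 1 fill(1,4,G) [0 cells changed]:
BBBBGGGGG
BBBBGGGGG
GGGGGGGGG
GGGGGWWGG
GGGGGWWGG
GGGGGWWGG
After op 2 fill(0,8,W) [40 cells changed]:
BBBBWWWWW
BBBBWWWWW
WWWWWWWWW
WWWWWWWWW
WWWWWWWWW
WWWWWWWWW

Answer: BBBBWWWWW
BBBBWWWWW
WWWWWWWWW
WWWWWWWWW
WWWWWWWWW
WWWWWWWWW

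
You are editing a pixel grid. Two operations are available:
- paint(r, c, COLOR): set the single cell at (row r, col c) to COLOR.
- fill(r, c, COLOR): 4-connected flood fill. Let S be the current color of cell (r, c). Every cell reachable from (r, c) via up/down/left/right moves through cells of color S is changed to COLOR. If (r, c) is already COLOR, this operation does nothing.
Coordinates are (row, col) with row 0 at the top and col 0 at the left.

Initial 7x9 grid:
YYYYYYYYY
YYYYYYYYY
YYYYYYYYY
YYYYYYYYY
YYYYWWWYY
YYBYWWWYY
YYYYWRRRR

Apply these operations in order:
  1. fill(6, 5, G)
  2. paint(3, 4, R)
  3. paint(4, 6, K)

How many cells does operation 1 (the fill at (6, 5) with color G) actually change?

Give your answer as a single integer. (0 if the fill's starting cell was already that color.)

After op 1 fill(6,5,G) [4 cells changed]:
YYYYYYYYY
YYYYYYYYY
YYYYYYYYY
YYYYYYYYY
YYYYWWWYY
YYBYWWWYY
YYYYWGGGG

Answer: 4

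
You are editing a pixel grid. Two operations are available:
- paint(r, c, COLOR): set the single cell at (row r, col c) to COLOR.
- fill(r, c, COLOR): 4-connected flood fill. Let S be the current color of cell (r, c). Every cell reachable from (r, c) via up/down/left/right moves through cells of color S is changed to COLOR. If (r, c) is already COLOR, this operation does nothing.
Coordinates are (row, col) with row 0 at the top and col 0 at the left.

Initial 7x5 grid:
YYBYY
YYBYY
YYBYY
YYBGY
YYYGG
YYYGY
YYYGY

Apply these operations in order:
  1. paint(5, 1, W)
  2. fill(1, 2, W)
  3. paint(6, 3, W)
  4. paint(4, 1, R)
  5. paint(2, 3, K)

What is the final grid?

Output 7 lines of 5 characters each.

After op 1 paint(5,1,W):
YYBYY
YYBYY
YYBYY
YYBGY
YYYGG
YWYGY
YYYGY
After op 2 fill(1,2,W) [4 cells changed]:
YYWYY
YYWYY
YYWYY
YYWGY
YYYGG
YWYGY
YYYGY
After op 3 paint(6,3,W):
YYWYY
YYWYY
YYWYY
YYWGY
YYYGG
YWYGY
YYYWY
After op 4 paint(4,1,R):
YYWYY
YYWYY
YYWYY
YYWGY
YRYGG
YWYGY
YYYWY
After op 5 paint(2,3,K):
YYWYY
YYWYY
YYWKY
YYWGY
YRYGG
YWYGY
YYYWY

Answer: YYWYY
YYWYY
YYWKY
YYWGY
YRYGG
YWYGY
YYYWY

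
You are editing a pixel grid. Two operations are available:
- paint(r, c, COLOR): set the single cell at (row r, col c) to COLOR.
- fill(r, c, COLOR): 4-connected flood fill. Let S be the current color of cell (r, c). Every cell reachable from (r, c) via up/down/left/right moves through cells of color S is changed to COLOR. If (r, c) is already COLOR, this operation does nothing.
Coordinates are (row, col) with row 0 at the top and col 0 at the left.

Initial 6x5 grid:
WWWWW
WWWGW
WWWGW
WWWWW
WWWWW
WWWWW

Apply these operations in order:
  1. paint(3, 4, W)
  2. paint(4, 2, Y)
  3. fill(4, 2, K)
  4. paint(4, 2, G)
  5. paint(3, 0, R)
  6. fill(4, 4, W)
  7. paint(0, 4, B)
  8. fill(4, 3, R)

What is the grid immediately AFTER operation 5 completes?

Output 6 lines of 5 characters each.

Answer: WWWWW
WWWGW
WWWGW
RWWWW
WWGWW
WWWWW

Derivation:
After op 1 paint(3,4,W):
WWWWW
WWWGW
WWWGW
WWWWW
WWWWW
WWWWW
After op 2 paint(4,2,Y):
WWWWW
WWWGW
WWWGW
WWWWW
WWYWW
WWWWW
After op 3 fill(4,2,K) [1 cells changed]:
WWWWW
WWWGW
WWWGW
WWWWW
WWKWW
WWWWW
After op 4 paint(4,2,G):
WWWWW
WWWGW
WWWGW
WWWWW
WWGWW
WWWWW
After op 5 paint(3,0,R):
WWWWW
WWWGW
WWWGW
RWWWW
WWGWW
WWWWW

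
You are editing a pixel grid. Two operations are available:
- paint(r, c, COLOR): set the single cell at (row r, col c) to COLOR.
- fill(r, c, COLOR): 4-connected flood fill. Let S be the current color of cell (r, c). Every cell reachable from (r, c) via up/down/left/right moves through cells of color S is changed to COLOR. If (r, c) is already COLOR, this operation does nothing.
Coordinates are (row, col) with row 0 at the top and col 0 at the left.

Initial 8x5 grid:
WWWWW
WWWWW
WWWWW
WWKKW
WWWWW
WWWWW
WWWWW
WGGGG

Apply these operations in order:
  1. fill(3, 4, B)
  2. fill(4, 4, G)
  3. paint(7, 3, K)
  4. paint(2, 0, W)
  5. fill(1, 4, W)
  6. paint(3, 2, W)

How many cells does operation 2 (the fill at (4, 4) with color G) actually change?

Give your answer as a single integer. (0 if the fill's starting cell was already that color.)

Answer: 34

Derivation:
After op 1 fill(3,4,B) [34 cells changed]:
BBBBB
BBBBB
BBBBB
BBKKB
BBBBB
BBBBB
BBBBB
BGGGG
After op 2 fill(4,4,G) [34 cells changed]:
GGGGG
GGGGG
GGGGG
GGKKG
GGGGG
GGGGG
GGGGG
GGGGG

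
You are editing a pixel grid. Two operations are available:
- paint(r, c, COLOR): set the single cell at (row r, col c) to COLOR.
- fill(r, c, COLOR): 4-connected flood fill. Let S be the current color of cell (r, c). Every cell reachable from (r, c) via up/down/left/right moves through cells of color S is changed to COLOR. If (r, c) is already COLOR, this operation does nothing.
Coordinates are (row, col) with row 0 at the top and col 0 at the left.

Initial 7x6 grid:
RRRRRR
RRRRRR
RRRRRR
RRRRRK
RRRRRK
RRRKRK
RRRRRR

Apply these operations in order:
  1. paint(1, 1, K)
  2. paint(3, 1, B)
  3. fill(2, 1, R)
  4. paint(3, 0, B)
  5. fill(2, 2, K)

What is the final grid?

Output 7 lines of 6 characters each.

Answer: KKKKKK
KKKKKK
KKKKKK
BBKKKK
KKKKKK
KKKKKK
KKKKKK

Derivation:
After op 1 paint(1,1,K):
RRRRRR
RKRRRR
RRRRRR
RRRRRK
RRRRRK
RRRKRK
RRRRRR
After op 2 paint(3,1,B):
RRRRRR
RKRRRR
RRRRRR
RBRRRK
RRRRRK
RRRKRK
RRRRRR
After op 3 fill(2,1,R) [0 cells changed]:
RRRRRR
RKRRRR
RRRRRR
RBRRRK
RRRRRK
RRRKRK
RRRRRR
After op 4 paint(3,0,B):
RRRRRR
RKRRRR
RRRRRR
BBRRRK
RRRRRK
RRRKRK
RRRRRR
After op 5 fill(2,2,K) [35 cells changed]:
KKKKKK
KKKKKK
KKKKKK
BBKKKK
KKKKKK
KKKKKK
KKKKKK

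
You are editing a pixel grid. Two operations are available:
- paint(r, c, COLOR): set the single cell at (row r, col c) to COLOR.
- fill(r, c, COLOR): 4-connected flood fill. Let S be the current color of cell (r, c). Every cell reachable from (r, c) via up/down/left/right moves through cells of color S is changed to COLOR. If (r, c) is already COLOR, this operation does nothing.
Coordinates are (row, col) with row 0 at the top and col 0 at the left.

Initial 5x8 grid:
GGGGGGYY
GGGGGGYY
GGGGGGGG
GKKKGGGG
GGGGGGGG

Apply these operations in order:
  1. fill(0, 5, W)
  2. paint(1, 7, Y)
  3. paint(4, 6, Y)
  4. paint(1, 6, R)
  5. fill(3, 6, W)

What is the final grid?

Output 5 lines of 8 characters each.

After op 1 fill(0,5,W) [33 cells changed]:
WWWWWWYY
WWWWWWYY
WWWWWWWW
WKKKWWWW
WWWWWWWW
After op 2 paint(1,7,Y):
WWWWWWYY
WWWWWWYY
WWWWWWWW
WKKKWWWW
WWWWWWWW
After op 3 paint(4,6,Y):
WWWWWWYY
WWWWWWYY
WWWWWWWW
WKKKWWWW
WWWWWWYW
After op 4 paint(1,6,R):
WWWWWWYY
WWWWWWRY
WWWWWWWW
WKKKWWWW
WWWWWWYW
After op 5 fill(3,6,W) [0 cells changed]:
WWWWWWYY
WWWWWWRY
WWWWWWWW
WKKKWWWW
WWWWWWYW

Answer: WWWWWWYY
WWWWWWRY
WWWWWWWW
WKKKWWWW
WWWWWWYW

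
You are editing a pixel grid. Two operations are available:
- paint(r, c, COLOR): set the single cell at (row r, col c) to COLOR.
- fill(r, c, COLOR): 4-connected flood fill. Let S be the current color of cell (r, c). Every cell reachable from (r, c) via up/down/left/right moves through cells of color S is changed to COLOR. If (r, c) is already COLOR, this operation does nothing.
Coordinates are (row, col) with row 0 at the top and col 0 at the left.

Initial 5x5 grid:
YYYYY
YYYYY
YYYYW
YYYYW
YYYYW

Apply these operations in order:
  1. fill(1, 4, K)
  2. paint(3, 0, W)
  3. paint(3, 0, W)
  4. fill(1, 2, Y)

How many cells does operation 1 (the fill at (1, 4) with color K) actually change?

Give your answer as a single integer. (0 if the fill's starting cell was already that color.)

After op 1 fill(1,4,K) [22 cells changed]:
KKKKK
KKKKK
KKKKW
KKKKW
KKKKW

Answer: 22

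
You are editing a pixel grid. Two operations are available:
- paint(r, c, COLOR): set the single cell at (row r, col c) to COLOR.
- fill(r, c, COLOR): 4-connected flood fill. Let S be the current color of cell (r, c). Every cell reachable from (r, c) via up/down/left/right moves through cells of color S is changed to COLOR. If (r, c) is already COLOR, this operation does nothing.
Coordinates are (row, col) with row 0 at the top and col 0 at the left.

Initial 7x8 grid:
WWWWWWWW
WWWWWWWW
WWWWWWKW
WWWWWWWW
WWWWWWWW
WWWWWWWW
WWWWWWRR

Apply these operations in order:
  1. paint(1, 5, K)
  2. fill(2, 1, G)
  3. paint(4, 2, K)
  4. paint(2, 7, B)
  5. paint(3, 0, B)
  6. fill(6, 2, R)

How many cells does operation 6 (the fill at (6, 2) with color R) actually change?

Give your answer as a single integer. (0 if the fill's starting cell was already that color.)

After op 1 paint(1,5,K):
WWWWWWWW
WWWWWKWW
WWWWWWKW
WWWWWWWW
WWWWWWWW
WWWWWWWW
WWWWWWRR
After op 2 fill(2,1,G) [52 cells changed]:
GGGGGGGG
GGGGGKGG
GGGGGGKG
GGGGGGGG
GGGGGGGG
GGGGGGGG
GGGGGGRR
After op 3 paint(4,2,K):
GGGGGGGG
GGGGGKGG
GGGGGGKG
GGGGGGGG
GGKGGGGG
GGGGGGGG
GGGGGGRR
After op 4 paint(2,7,B):
GGGGGGGG
GGGGGKGG
GGGGGGKB
GGGGGGGG
GGKGGGGG
GGGGGGGG
GGGGGGRR
After op 5 paint(3,0,B):
GGGGGGGG
GGGGGKGG
GGGGGGKB
BGGGGGGG
GGKGGGGG
GGGGGGGG
GGGGGGRR
After op 6 fill(6,2,R) [49 cells changed]:
RRRRRRRR
RRRRRKRR
RRRRRRKB
BRRRRRRR
RRKRRRRR
RRRRRRRR
RRRRRRRR

Answer: 49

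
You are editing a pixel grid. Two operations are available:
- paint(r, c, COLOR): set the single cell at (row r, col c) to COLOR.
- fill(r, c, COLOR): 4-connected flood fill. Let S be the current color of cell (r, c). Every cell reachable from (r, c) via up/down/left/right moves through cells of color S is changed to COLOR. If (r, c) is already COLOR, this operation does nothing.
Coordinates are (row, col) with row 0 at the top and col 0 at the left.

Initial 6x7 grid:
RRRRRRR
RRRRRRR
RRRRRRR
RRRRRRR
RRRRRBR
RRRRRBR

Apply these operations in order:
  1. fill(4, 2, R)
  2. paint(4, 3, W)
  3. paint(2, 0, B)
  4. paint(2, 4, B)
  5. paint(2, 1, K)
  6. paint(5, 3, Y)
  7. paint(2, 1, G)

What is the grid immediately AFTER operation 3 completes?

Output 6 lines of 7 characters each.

After op 1 fill(4,2,R) [0 cells changed]:
RRRRRRR
RRRRRRR
RRRRRRR
RRRRRRR
RRRRRBR
RRRRRBR
After op 2 paint(4,3,W):
RRRRRRR
RRRRRRR
RRRRRRR
RRRRRRR
RRRWRBR
RRRRRBR
After op 3 paint(2,0,B):
RRRRRRR
RRRRRRR
BRRRRRR
RRRRRRR
RRRWRBR
RRRRRBR

Answer: RRRRRRR
RRRRRRR
BRRRRRR
RRRRRRR
RRRWRBR
RRRRRBR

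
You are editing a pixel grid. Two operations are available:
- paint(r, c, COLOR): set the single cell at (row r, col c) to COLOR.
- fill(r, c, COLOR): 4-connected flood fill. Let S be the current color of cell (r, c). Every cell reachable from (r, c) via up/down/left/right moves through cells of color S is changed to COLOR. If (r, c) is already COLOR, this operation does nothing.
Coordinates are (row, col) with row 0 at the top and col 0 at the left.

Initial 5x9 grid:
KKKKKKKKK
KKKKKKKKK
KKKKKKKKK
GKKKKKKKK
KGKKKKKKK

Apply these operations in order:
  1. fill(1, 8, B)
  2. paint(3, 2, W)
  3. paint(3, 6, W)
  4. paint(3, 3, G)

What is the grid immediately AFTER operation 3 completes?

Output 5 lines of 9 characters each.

After op 1 fill(1,8,B) [42 cells changed]:
BBBBBBBBB
BBBBBBBBB
BBBBBBBBB
GBBBBBBBB
KGBBBBBBB
After op 2 paint(3,2,W):
BBBBBBBBB
BBBBBBBBB
BBBBBBBBB
GBWBBBBBB
KGBBBBBBB
After op 3 paint(3,6,W):
BBBBBBBBB
BBBBBBBBB
BBBBBBBBB
GBWBBBWBB
KGBBBBBBB

Answer: BBBBBBBBB
BBBBBBBBB
BBBBBBBBB
GBWBBBWBB
KGBBBBBBB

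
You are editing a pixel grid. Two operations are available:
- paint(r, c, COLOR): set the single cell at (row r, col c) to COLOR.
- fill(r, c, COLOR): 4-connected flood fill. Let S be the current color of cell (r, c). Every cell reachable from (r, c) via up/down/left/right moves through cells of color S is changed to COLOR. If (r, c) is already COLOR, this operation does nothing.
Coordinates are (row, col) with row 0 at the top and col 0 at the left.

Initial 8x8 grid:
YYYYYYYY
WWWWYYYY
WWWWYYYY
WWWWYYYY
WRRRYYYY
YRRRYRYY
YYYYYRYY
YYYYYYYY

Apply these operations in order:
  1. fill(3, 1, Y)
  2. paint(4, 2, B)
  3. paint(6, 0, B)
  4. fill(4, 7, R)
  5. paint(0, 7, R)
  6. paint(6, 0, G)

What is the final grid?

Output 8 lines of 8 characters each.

Answer: RRRRRRRR
RRRRRRRR
RRRRRRRR
RRRRRRRR
RRBRRRRR
RRRRRRRR
GRRRRRRR
RRRRRRRR

Derivation:
After op 1 fill(3,1,Y) [13 cells changed]:
YYYYYYYY
YYYYYYYY
YYYYYYYY
YYYYYYYY
YRRRYYYY
YRRRYRYY
YYYYYRYY
YYYYYYYY
After op 2 paint(4,2,B):
YYYYYYYY
YYYYYYYY
YYYYYYYY
YYYYYYYY
YRBRYYYY
YRRRYRYY
YYYYYRYY
YYYYYYYY
After op 3 paint(6,0,B):
YYYYYYYY
YYYYYYYY
YYYYYYYY
YYYYYYYY
YRBRYYYY
YRRRYRYY
BYYYYRYY
YYYYYYYY
After op 4 fill(4,7,R) [55 cells changed]:
RRRRRRRR
RRRRRRRR
RRRRRRRR
RRRRRRRR
RRBRRRRR
RRRRRRRR
BRRRRRRR
RRRRRRRR
After op 5 paint(0,7,R):
RRRRRRRR
RRRRRRRR
RRRRRRRR
RRRRRRRR
RRBRRRRR
RRRRRRRR
BRRRRRRR
RRRRRRRR
After op 6 paint(6,0,G):
RRRRRRRR
RRRRRRRR
RRRRRRRR
RRRRRRRR
RRBRRRRR
RRRRRRRR
GRRRRRRR
RRRRRRRR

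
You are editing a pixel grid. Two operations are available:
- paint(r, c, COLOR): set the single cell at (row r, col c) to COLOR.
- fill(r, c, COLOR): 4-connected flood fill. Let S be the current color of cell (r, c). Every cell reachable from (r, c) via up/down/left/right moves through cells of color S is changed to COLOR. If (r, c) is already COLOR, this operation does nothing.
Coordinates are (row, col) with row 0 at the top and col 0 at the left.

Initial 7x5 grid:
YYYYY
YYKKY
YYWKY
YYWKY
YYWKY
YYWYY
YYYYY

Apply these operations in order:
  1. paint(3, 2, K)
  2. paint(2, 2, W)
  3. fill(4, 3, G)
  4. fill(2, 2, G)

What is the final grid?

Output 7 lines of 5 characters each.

Answer: YYYYY
YYGGY
YYGGY
YYGGY
YYWGY
YYWYY
YYYYY

Derivation:
After op 1 paint(3,2,K):
YYYYY
YYKKY
YYWKY
YYKKY
YYWKY
YYWYY
YYYYY
After op 2 paint(2,2,W):
YYYYY
YYKKY
YYWKY
YYKKY
YYWKY
YYWYY
YYYYY
After op 3 fill(4,3,G) [6 cells changed]:
YYYYY
YYGGY
YYWGY
YYGGY
YYWGY
YYWYY
YYYYY
After op 4 fill(2,2,G) [1 cells changed]:
YYYYY
YYGGY
YYGGY
YYGGY
YYWGY
YYWYY
YYYYY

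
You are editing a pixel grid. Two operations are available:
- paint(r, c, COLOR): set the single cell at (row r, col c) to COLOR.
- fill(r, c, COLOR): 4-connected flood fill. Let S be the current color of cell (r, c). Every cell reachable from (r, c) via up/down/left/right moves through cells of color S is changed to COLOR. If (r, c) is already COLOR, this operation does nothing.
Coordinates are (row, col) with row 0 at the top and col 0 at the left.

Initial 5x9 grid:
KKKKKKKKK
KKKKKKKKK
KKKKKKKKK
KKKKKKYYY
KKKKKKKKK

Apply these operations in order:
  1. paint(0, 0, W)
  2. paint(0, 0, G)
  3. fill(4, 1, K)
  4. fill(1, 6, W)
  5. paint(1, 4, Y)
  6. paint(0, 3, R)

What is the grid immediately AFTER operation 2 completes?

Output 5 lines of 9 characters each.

After op 1 paint(0,0,W):
WKKKKKKKK
KKKKKKKKK
KKKKKKKKK
KKKKKKYYY
KKKKKKKKK
After op 2 paint(0,0,G):
GKKKKKKKK
KKKKKKKKK
KKKKKKKKK
KKKKKKYYY
KKKKKKKKK

Answer: GKKKKKKKK
KKKKKKKKK
KKKKKKKKK
KKKKKKYYY
KKKKKKKKK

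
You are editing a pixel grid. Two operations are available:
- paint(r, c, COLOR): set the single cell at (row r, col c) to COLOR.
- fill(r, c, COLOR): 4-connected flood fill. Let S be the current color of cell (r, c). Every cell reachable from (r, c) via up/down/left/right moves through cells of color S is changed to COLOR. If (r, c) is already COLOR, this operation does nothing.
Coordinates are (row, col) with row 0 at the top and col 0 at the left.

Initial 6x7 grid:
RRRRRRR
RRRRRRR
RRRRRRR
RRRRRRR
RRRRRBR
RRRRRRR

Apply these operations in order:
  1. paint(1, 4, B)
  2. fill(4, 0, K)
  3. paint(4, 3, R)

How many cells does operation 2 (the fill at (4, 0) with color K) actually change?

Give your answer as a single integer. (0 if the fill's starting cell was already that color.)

After op 1 paint(1,4,B):
RRRRRRR
RRRRBRR
RRRRRRR
RRRRRRR
RRRRRBR
RRRRRRR
After op 2 fill(4,0,K) [40 cells changed]:
KKKKKKK
KKKKBKK
KKKKKKK
KKKKKKK
KKKKKBK
KKKKKKK

Answer: 40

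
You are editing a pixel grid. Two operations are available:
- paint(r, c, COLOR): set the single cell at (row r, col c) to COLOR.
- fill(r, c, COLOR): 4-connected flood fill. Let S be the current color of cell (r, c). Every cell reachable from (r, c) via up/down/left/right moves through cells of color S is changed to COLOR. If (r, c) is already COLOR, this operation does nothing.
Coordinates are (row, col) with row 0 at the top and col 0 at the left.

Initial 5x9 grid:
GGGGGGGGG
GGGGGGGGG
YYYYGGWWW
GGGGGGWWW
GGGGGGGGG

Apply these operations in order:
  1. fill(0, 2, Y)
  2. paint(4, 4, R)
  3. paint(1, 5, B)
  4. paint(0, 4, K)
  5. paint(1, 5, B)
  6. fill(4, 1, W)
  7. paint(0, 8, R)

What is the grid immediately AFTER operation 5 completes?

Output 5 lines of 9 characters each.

After op 1 fill(0,2,Y) [35 cells changed]:
YYYYYYYYY
YYYYYYYYY
YYYYYYWWW
YYYYYYWWW
YYYYYYYYY
After op 2 paint(4,4,R):
YYYYYYYYY
YYYYYYYYY
YYYYYYWWW
YYYYYYWWW
YYYYRYYYY
After op 3 paint(1,5,B):
YYYYYYYYY
YYYYYBYYY
YYYYYYWWW
YYYYYYWWW
YYYYRYYYY
After op 4 paint(0,4,K):
YYYYKYYYY
YYYYYBYYY
YYYYYYWWW
YYYYYYWWW
YYYYRYYYY
After op 5 paint(1,5,B):
YYYYKYYYY
YYYYYBYYY
YYYYYYWWW
YYYYYYWWW
YYYYRYYYY

Answer: YYYYKYYYY
YYYYYBYYY
YYYYYYWWW
YYYYYYWWW
YYYYRYYYY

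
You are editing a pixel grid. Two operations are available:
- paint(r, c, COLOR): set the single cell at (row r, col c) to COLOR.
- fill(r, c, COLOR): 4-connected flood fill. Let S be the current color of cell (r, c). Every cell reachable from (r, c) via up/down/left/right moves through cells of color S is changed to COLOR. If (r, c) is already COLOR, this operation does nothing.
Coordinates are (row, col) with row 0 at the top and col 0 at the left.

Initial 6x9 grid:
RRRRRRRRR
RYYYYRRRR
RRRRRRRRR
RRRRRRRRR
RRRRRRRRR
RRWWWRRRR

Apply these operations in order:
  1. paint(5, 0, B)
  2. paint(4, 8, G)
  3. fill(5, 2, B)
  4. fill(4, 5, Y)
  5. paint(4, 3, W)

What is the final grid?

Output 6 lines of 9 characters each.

Answer: YYYYYYYYY
YYYYYYYYY
YYYYYYYYY
YYYYYYYYY
YYYWYYYYG
BYBBBYYYY

Derivation:
After op 1 paint(5,0,B):
RRRRRRRRR
RYYYYRRRR
RRRRRRRRR
RRRRRRRRR
RRRRRRRRR
BRWWWRRRR
After op 2 paint(4,8,G):
RRRRRRRRR
RYYYYRRRR
RRRRRRRRR
RRRRRRRRR
RRRRRRRRG
BRWWWRRRR
After op 3 fill(5,2,B) [3 cells changed]:
RRRRRRRRR
RYYYYRRRR
RRRRRRRRR
RRRRRRRRR
RRRRRRRRG
BRBBBRRRR
After op 4 fill(4,5,Y) [45 cells changed]:
YYYYYYYYY
YYYYYYYYY
YYYYYYYYY
YYYYYYYYY
YYYYYYYYG
BYBBBYYYY
After op 5 paint(4,3,W):
YYYYYYYYY
YYYYYYYYY
YYYYYYYYY
YYYYYYYYY
YYYWYYYYG
BYBBBYYYY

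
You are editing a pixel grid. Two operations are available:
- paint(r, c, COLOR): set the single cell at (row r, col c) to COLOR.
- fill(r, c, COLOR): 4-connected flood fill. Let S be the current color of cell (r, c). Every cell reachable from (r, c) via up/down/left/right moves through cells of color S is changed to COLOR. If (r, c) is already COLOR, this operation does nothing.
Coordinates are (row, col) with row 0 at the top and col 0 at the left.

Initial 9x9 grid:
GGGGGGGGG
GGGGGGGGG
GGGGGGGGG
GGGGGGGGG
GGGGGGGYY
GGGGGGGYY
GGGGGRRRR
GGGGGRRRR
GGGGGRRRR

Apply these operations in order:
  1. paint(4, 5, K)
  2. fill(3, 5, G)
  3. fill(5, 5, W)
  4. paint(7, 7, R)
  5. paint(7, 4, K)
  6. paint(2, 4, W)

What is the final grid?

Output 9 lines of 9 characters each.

Answer: WWWWWWWWW
WWWWWWWWW
WWWWWWWWW
WWWWWWWWW
WWWWWKWYY
WWWWWWWYY
WWWWWRRRR
WWWWKRRRR
WWWWWRRRR

Derivation:
After op 1 paint(4,5,K):
GGGGGGGGG
GGGGGGGGG
GGGGGGGGG
GGGGGGGGG
GGGGGKGYY
GGGGGGGYY
GGGGGRRRR
GGGGGRRRR
GGGGGRRRR
After op 2 fill(3,5,G) [0 cells changed]:
GGGGGGGGG
GGGGGGGGG
GGGGGGGGG
GGGGGGGGG
GGGGGKGYY
GGGGGGGYY
GGGGGRRRR
GGGGGRRRR
GGGGGRRRR
After op 3 fill(5,5,W) [64 cells changed]:
WWWWWWWWW
WWWWWWWWW
WWWWWWWWW
WWWWWWWWW
WWWWWKWYY
WWWWWWWYY
WWWWWRRRR
WWWWWRRRR
WWWWWRRRR
After op 4 paint(7,7,R):
WWWWWWWWW
WWWWWWWWW
WWWWWWWWW
WWWWWWWWW
WWWWWKWYY
WWWWWWWYY
WWWWWRRRR
WWWWWRRRR
WWWWWRRRR
After op 5 paint(7,4,K):
WWWWWWWWW
WWWWWWWWW
WWWWWWWWW
WWWWWWWWW
WWWWWKWYY
WWWWWWWYY
WWWWWRRRR
WWWWKRRRR
WWWWWRRRR
After op 6 paint(2,4,W):
WWWWWWWWW
WWWWWWWWW
WWWWWWWWW
WWWWWWWWW
WWWWWKWYY
WWWWWWWYY
WWWWWRRRR
WWWWKRRRR
WWWWWRRRR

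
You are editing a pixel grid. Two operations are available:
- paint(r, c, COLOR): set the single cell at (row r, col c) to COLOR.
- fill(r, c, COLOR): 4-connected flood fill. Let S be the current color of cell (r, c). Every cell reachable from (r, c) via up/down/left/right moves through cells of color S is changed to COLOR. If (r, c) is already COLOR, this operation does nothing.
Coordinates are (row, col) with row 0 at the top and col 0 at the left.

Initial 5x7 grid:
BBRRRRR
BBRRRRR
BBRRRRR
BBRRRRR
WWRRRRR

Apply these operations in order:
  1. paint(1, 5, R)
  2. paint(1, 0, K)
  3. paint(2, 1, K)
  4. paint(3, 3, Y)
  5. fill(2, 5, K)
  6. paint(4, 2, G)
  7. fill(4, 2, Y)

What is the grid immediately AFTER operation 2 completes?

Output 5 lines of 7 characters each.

After op 1 paint(1,5,R):
BBRRRRR
BBRRRRR
BBRRRRR
BBRRRRR
WWRRRRR
After op 2 paint(1,0,K):
BBRRRRR
KBRRRRR
BBRRRRR
BBRRRRR
WWRRRRR

Answer: BBRRRRR
KBRRRRR
BBRRRRR
BBRRRRR
WWRRRRR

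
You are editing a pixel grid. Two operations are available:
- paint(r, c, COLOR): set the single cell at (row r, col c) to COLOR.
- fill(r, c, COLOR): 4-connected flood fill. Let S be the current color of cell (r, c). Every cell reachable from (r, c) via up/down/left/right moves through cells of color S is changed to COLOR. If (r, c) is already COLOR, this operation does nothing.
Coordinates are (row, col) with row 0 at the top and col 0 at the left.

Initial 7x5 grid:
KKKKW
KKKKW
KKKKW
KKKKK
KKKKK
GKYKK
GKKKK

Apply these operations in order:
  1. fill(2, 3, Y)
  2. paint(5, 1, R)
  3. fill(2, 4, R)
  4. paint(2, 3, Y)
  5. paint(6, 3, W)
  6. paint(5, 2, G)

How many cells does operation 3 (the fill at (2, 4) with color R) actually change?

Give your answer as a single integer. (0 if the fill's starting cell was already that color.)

Answer: 3

Derivation:
After op 1 fill(2,3,Y) [29 cells changed]:
YYYYW
YYYYW
YYYYW
YYYYY
YYYYY
GYYYY
GYYYY
After op 2 paint(5,1,R):
YYYYW
YYYYW
YYYYW
YYYYY
YYYYY
GRYYY
GYYYY
After op 3 fill(2,4,R) [3 cells changed]:
YYYYR
YYYYR
YYYYR
YYYYY
YYYYY
GRYYY
GYYYY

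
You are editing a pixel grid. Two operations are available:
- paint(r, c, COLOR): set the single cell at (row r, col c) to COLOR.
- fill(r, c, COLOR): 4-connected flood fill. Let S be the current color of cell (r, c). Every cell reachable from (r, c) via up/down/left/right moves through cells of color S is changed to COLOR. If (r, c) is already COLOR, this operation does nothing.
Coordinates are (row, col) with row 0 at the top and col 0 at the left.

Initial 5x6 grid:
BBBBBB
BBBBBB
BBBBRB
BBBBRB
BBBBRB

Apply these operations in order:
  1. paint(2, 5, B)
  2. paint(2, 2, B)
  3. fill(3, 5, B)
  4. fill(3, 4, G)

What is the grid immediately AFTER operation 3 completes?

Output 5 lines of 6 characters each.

Answer: BBBBBB
BBBBBB
BBBBRB
BBBBRB
BBBBRB

Derivation:
After op 1 paint(2,5,B):
BBBBBB
BBBBBB
BBBBRB
BBBBRB
BBBBRB
After op 2 paint(2,2,B):
BBBBBB
BBBBBB
BBBBRB
BBBBRB
BBBBRB
After op 3 fill(3,5,B) [0 cells changed]:
BBBBBB
BBBBBB
BBBBRB
BBBBRB
BBBBRB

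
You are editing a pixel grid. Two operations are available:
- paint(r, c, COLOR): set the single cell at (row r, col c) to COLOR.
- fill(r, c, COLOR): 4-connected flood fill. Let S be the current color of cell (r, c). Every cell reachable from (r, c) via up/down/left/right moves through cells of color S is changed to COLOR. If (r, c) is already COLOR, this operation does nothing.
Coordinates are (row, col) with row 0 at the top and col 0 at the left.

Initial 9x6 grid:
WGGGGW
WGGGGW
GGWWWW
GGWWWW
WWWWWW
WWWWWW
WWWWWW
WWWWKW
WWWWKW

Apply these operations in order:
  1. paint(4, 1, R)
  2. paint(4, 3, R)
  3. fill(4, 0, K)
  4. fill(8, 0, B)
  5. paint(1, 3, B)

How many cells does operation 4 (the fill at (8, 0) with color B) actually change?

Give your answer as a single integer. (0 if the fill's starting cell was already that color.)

After op 1 paint(4,1,R):
WGGGGW
WGGGGW
GGWWWW
GGWWWW
WRWWWW
WWWWWW
WWWWWW
WWWWKW
WWWWKW
After op 2 paint(4,3,R):
WGGGGW
WGGGGW
GGWWWW
GGWWWW
WRWRWW
WWWWWW
WWWWWW
WWWWKW
WWWWKW
After op 3 fill(4,0,K) [36 cells changed]:
WGGGGK
WGGGGK
GGKKKK
GGKKKK
KRKRKK
KKKKKK
KKKKKK
KKKKKK
KKKKKK
After op 4 fill(8,0,B) [38 cells changed]:
WGGGGB
WGGGGB
GGBBBB
GGBBBB
BRBRBB
BBBBBB
BBBBBB
BBBBBB
BBBBBB

Answer: 38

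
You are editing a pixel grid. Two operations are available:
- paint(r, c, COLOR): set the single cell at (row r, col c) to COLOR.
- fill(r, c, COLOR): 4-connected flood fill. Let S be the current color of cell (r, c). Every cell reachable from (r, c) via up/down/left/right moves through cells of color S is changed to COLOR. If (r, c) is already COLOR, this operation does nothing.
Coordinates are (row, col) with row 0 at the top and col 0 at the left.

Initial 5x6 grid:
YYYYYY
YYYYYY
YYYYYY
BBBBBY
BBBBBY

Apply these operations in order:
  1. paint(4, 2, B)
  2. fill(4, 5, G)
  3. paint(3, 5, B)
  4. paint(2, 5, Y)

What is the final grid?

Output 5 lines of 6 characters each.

Answer: GGGGGG
GGGGGG
GGGGGY
BBBBBB
BBBBBG

Derivation:
After op 1 paint(4,2,B):
YYYYYY
YYYYYY
YYYYYY
BBBBBY
BBBBBY
After op 2 fill(4,5,G) [20 cells changed]:
GGGGGG
GGGGGG
GGGGGG
BBBBBG
BBBBBG
After op 3 paint(3,5,B):
GGGGGG
GGGGGG
GGGGGG
BBBBBB
BBBBBG
After op 4 paint(2,5,Y):
GGGGGG
GGGGGG
GGGGGY
BBBBBB
BBBBBG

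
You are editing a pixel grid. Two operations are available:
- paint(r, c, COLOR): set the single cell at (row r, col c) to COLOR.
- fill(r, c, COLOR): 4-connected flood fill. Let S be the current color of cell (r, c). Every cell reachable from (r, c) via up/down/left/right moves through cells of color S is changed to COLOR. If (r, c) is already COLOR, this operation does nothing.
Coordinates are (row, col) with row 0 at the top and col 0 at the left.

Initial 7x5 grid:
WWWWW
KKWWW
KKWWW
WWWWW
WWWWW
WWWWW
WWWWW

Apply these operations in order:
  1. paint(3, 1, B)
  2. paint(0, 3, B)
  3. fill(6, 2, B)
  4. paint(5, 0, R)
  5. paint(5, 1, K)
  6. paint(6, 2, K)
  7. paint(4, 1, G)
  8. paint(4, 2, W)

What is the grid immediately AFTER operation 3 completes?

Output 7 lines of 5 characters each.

After op 1 paint(3,1,B):
WWWWW
KKWWW
KKWWW
WBWWW
WWWWW
WWWWW
WWWWW
After op 2 paint(0,3,B):
WWWBW
KKWWW
KKWWW
WBWWW
WWWWW
WWWWW
WWWWW
After op 3 fill(6,2,B) [29 cells changed]:
BBBBB
KKBBB
KKBBB
BBBBB
BBBBB
BBBBB
BBBBB

Answer: BBBBB
KKBBB
KKBBB
BBBBB
BBBBB
BBBBB
BBBBB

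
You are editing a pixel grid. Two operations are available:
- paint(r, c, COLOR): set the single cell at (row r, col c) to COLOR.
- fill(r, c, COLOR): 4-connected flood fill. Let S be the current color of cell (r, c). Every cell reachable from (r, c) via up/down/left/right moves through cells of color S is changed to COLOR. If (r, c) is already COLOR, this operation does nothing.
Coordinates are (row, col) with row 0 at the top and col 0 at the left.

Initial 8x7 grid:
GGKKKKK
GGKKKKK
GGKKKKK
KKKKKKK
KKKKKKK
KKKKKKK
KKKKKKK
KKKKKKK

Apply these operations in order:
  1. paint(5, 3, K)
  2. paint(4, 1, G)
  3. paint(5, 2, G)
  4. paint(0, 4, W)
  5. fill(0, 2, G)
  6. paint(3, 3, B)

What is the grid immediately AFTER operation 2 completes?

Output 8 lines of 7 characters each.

Answer: GGKKKKK
GGKKKKK
GGKKKKK
KKKKKKK
KGKKKKK
KKKKKKK
KKKKKKK
KKKKKKK

Derivation:
After op 1 paint(5,3,K):
GGKKKKK
GGKKKKK
GGKKKKK
KKKKKKK
KKKKKKK
KKKKKKK
KKKKKKK
KKKKKKK
After op 2 paint(4,1,G):
GGKKKKK
GGKKKKK
GGKKKKK
KKKKKKK
KGKKKKK
KKKKKKK
KKKKKKK
KKKKKKK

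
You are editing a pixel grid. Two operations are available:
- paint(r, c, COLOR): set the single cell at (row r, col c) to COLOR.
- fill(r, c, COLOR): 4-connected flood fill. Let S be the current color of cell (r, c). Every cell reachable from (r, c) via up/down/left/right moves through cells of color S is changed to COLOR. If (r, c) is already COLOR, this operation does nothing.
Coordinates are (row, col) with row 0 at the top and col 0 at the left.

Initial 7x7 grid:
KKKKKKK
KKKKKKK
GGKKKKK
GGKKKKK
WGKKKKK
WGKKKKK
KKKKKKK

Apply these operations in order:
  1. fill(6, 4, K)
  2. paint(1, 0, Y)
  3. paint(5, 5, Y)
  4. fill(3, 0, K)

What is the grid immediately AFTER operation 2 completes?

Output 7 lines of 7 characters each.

After op 1 fill(6,4,K) [0 cells changed]:
KKKKKKK
KKKKKKK
GGKKKKK
GGKKKKK
WGKKKKK
WGKKKKK
KKKKKKK
After op 2 paint(1,0,Y):
KKKKKKK
YKKKKKK
GGKKKKK
GGKKKKK
WGKKKKK
WGKKKKK
KKKKKKK

Answer: KKKKKKK
YKKKKKK
GGKKKKK
GGKKKKK
WGKKKKK
WGKKKKK
KKKKKKK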